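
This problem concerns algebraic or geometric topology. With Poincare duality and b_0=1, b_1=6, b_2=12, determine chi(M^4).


By Poincare duality b_k = b_{4-k}, so full Betti numbers: b_0=1, b_1=6, b_2=12, b_3=6, b_4=1.
chi = sum (-1)^k b_k = 2

2


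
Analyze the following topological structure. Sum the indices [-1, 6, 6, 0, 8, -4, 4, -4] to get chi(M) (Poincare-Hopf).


Poincare-Hopf: chi(M) = sum of indices of zeros.
chi = (-1) + (6) + (6) + (0) + (8) + (-4) + (4) + (-4) = 15

15


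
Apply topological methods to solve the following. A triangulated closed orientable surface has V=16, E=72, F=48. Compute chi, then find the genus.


chi = V - E + F = 16 - 72 + 48 = -8
For orientable closed surface: chi = 2 - 2g, so g = (2 - chi)/2.
g = (2 - (-8)) / 2 = 10 / 2 = 5

5


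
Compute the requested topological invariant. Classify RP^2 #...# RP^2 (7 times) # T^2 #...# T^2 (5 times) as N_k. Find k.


Since a >= 1, the sum is non-orientable; each T^2 can be replaced by RP^2 # RP^2 (since T^2#RP^2 = 3RP^2).
Total crosscaps k = 7 + 2*5 = 17.
Check via chi: chi = 7*1 + 5*0 - (7+5-1)*2 = -15 = 2 - k = -15. Consistent.

17


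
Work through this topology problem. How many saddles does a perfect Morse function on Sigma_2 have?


A perfect Morse function has m_k = b_k.
For Sigma_2: b_0=1, b_1=2g=4, b_2=1.
Saddles m_1 = 2g = 4

4


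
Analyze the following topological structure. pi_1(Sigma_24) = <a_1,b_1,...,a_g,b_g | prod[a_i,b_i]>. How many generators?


Standard presentation: pi_1(Sigma_g) = <a_1,b_1,...,a_g,b_g | [a_1,b_1]...[a_g,b_g] = 1>.
Number of generators = 2g = 2*24 = 48

48


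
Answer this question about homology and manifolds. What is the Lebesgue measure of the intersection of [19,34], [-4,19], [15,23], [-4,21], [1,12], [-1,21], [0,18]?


Intersection = [max(a_i), min(b_i)] = [19, 12].
Since 19 > 12, the intersection is empty.
Length = 0

0


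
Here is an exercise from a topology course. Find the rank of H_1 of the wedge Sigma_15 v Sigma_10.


For a wedge: H_1(A v B) = H_1(A) + H_1(B).
b_1(Sigma_15) = 30, b_1(Sigma_10) = 20.
b_1 = 30 + 20 = 50

50


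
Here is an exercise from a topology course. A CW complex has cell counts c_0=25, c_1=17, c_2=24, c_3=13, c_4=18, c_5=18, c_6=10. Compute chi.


chi = sum_k (-1)^k c_k.
= (-1)^0*25 + (-1)^1*17 + (-1)^2*24 + (-1)^3*13 + (-1)^4*18 + (-1)^5*18 + (-1)^6*10
= (25) + (-17) + (24) + (-13) + (18) + (-18) + (10)
= 29

29


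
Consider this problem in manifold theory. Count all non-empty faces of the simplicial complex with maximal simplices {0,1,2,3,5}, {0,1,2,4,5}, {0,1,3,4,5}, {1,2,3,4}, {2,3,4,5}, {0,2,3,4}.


Each maximal simplex on m vertices has 2^m - 1 nonempty faces.
Take the union (dedupe shared faces).
Total distinct faces = 59

59


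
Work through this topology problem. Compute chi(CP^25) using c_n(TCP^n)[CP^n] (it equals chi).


For any closed oriented manifold, <e(TM),[M]> = chi(M).
chi(CP^25) = 25+1 = 26

26


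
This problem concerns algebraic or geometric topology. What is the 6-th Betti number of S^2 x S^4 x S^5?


Each S^d has Poincare polynomial 1 + t^d.
The product S^2 x S^4 x S^5 has Poincare polynomial prod(1+t^d_i).
Expanding: b_0=1, b_2=1, b_4=1, b_5=1, b_6=1, b_7=1, b_9=1, b_11=1.
b_6 = 1

1


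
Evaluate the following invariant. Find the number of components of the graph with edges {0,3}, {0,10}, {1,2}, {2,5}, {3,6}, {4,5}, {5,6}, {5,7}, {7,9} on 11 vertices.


Run DFS/union-find over 11 vertices.
V = 11, E = 9.
Number of components = 2

2


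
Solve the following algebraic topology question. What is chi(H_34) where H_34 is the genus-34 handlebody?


A genus-g handlebody deformation retracts to a wedge of g circles.
chi(vee_g S^1) = 1 - g.
chi(H_34) = 1 - 34 = -33

-33


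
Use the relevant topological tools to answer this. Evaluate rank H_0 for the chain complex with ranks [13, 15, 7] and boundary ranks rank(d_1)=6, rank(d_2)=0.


rank H_k = rank(ker d_k) - rank(im d_{k+1}).
rank(ker d_0) = rank(C_0) - rank(d_0) = 13 - 0 = 13.
rank(im d_{0+1}) = 6.
rank H_0 = 13 - 6 = 7

7


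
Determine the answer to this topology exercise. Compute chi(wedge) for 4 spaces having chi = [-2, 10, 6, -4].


chi(A v B) = chi(A) + chi(B) - 1 (one point identified).
For 4 spaces: chi = (sum chi_i) - (4 - 1).
sum = 10; chi = 10 - 3 = 7

7


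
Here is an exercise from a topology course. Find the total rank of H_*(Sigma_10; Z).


For Sigma_10: b_0 = 1, b_1 = 2g = 20, b_2 = 1.
Total = 1 + 20 + 1 = 22

22


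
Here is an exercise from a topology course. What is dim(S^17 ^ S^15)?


S^m ^ S^n = S^{m+n}.
k = 17 + 15 = 32

32


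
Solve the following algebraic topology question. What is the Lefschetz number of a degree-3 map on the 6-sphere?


On S^6: L(f) = tr(f_0*) + (-1)^6 tr(f_6*) = 1 + (-1)^6 * deg(f).
L(f) = 1 + (-1)^6 * 3 = 1 + 3 = 4

4


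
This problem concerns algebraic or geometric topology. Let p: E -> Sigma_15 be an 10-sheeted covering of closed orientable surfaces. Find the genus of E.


For an n-sheeted cover: chi(E) = n * chi(B).
chi(Sigma_15) = 2 - 2*15 = -28.
chi(E) = 10 * (-28) = -280.
genus(E) = (2 - chi(E))/2 = (2 - (-280))/2 = 282/2 = 141

141


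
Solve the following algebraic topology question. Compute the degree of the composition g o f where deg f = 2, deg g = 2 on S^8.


Degree is multiplicative under composition: deg(g o f) = deg(g) * deg(f).
= 2 * 2 = 4

4


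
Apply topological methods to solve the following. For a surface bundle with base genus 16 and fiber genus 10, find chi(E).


For a fiber bundle F -> E -> B (with CW structure): chi(E) = chi(B) * chi(F).
chi(Sigma_16) = -30, chi(Sigma_10) = -18.
chi(E) = (-30) * (-18) = 540

540


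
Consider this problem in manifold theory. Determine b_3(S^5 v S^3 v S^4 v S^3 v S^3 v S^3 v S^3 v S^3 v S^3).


For a wedge of spheres, H_k (k>0) is free on one generator per sphere of dimension k.
Spheres of dimension 3: count = 7.
b_3 = 7

7


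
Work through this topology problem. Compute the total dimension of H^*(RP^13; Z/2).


H^k(RP^13; Z/2) = Z/2 for each 0 <= k <= 13.
Total dimension = 13 + 1 = 14

14


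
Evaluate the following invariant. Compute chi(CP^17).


CP^17 has one cell in each even dimension 0, 2, ..., 2*17 (17+1 cells total).
All cells are even-dimensional, so chi = number of cells.
chi = 17 + 1 = 18

18


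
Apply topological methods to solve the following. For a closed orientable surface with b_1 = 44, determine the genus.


For a closed orientable surface: b_1 = 2g.
44 = 2g
g = 44 / 2 = 22

22


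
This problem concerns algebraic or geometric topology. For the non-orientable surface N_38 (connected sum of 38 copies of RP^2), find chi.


For a non-orientable closed surface with k crosscaps: chi = 2 - k.
Here k = 38.
chi = 2 - 38 = -36

-36


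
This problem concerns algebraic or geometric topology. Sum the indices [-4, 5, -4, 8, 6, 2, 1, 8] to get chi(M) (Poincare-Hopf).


Poincare-Hopf: chi(M) = sum of indices of zeros.
chi = (-4) + (5) + (-4) + (8) + (6) + (2) + (1) + (8) = 22

22


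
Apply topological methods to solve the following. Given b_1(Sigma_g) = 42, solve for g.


For a closed orientable surface: b_1 = 2g.
42 = 2g
g = 42 / 2 = 21

21


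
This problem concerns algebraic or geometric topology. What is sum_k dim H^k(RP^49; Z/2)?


H^k(RP^49; Z/2) = Z/2 for each 0 <= k <= 49.
Total dimension = 49 + 1 = 50

50


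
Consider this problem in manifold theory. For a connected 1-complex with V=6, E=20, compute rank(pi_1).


For a connected graph: rank(pi_1) = b_1 = E - V + 1 = 1 - chi.
chi = V - E = 6 - 20 = -14.
rank = 1 - (-14) = 20 - 6 + 1 = 15

15


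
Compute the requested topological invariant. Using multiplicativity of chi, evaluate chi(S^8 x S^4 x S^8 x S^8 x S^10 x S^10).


chi is multiplicative: chi(X x Y) = chi(X) chi(Y).
Each even-dim sphere has chi = 2. There are 6 factors.
chi = 2^6 = 64

64


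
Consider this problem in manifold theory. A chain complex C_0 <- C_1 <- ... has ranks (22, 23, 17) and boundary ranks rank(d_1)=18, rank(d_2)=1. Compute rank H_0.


rank H_k = rank(ker d_k) - rank(im d_{k+1}).
rank(ker d_0) = rank(C_0) - rank(d_0) = 22 - 0 = 22.
rank(im d_{0+1}) = 18.
rank H_0 = 22 - 18 = 4

4


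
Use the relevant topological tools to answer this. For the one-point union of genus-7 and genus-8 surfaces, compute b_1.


For a wedge: H_1(A v B) = H_1(A) + H_1(B).
b_1(Sigma_7) = 14, b_1(Sigma_8) = 16.
b_1 = 14 + 16 = 30

30


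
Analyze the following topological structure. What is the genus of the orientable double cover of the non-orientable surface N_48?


chi(N_48) = 2 - 48 = -46.
Double cover: chi(Sigma_g) = 2 * chi(N_48) = 2*(-46) = -92.
2 - 2g = -92, so g = (2 - (-92))/2 = 94/2 = 47

47


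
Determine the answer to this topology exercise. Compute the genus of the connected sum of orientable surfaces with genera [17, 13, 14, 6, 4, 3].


Genus is additive under connected sum of orientable surfaces.
g = 17 + 13 + 14 + 6 + 4 + 3 = 57

57


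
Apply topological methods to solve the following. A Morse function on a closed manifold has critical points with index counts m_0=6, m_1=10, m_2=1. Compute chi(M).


Morse theory: chi(M) = sum_k (-1)^k m_k where m_k = #(index-k critical points).
= (6) + (-10) + (1) = -3

-3


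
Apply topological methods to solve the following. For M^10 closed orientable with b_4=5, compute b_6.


Poincare duality for closed orientable n-manifolds: b_k = b_{n-k}.
Here n = 10, so b_6 = b_4 = 5

5


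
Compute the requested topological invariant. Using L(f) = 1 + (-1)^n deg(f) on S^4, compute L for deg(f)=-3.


On S^4: L(f) = tr(f_0*) + (-1)^4 tr(f_4*) = 1 + (-1)^4 * deg(f).
L(f) = 1 + (-1)^4 * -3 = 1 + -3 = -2

-2


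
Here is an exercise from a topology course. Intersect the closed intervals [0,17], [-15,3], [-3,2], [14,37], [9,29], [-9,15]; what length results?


Intersection = [max(a_i), min(b_i)] = [14, 2].
Since 14 > 2, the intersection is empty.
Length = 0

0


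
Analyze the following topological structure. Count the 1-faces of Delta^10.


Delta^10 has 10+1 vertices. A 1-face is a choice of 1+1 vertices.
f_1 = C(10+1, 1+1) = C(11,2) = 55

55


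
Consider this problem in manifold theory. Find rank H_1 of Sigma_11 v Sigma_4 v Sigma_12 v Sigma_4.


For a wedge X v Y: reduced H_k(X v Y) = H_k(X) + H_k(Y).
Each Sigma_g contributes b_1 = 2g.
b_1 = 22 + 8 + 24 + 8 = 62

62


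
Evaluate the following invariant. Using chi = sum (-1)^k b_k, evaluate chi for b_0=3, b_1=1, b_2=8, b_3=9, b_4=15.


chi = sum_k (-1)^k b_k.
= (3) + (-1) + (8) + (-9) + (15)
= 16

16


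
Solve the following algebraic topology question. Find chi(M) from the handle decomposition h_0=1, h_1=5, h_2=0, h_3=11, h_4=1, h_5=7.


Handles of index k contribute (-1)^k to chi (same as CW cells).
chi = (1) + (-5) + (0) + (-11) + (1) + (-7) = -21

-21


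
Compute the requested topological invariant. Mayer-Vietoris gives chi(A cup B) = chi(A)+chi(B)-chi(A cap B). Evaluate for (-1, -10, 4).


chi(A cup B) = chi(A) + chi(B) - chi(A cap B)
= -1 + (-10) - (4)
= -15

-15


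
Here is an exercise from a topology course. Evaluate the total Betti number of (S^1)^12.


b_k(T^12) = C(12,k), so the sum over k is sum_k C(12,k) = 2^12.
Total = 2^12 = 4096

4096


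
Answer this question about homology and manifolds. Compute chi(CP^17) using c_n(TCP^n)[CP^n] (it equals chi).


For any closed oriented manifold, <e(TM),[M]> = chi(M).
chi(CP^17) = 17+1 = 18

18


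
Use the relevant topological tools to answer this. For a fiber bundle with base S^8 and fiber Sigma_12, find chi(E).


chi(S^8) = 2 (n even), chi(Sigma_12) = 2 - 2*12 = -22.
chi(E) = 2 * (-22) = -44

-44


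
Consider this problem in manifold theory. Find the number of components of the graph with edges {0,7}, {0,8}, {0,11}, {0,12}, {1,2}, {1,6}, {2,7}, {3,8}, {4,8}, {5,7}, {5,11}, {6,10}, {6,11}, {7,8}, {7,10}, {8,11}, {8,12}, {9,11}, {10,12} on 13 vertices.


Run DFS/union-find over 13 vertices.
V = 13, E = 19.
Number of components = 1

1


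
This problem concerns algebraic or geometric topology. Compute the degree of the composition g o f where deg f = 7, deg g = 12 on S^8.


Degree is multiplicative under composition: deg(g o f) = deg(g) * deg(f).
= 12 * 7 = 84

84


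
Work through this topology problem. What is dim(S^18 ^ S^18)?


S^m ^ S^n = S^{m+n}.
k = 18 + 18 = 36

36


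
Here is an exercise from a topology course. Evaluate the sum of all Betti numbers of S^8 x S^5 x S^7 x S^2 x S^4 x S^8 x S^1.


Total Betti number is multiplicative under products.
Each S^d (d>=1) has total Betti number 2.
There are 7 sphere factors.
Total = 2^7 = 128

128


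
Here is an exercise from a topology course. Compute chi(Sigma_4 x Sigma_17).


chi(Sigma_4) = 2 - 2*4 = -6
chi(Sigma_17) = 2 - 2*17 = -32
chi(product) = (-6) * (-32) = 192

192


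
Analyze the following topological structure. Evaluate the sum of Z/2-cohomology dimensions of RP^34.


H^k(RP^34; Z/2) = Z/2 for each 0 <= k <= 34.
Total dimension = 34 + 1 = 35

35


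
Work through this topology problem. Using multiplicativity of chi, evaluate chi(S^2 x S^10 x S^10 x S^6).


chi is multiplicative: chi(X x Y) = chi(X) chi(Y).
Each even-dim sphere has chi = 2. There are 4 factors.
chi = 2^4 = 16

16


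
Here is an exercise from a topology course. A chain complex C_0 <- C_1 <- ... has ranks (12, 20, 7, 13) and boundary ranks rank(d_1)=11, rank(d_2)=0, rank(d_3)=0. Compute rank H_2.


rank H_k = rank(ker d_k) - rank(im d_{k+1}).
rank(ker d_2) = rank(C_2) - rank(d_2) = 7 - 0 = 7.
rank(im d_{2+1}) = 0.
rank H_2 = 7 - 0 = 7

7


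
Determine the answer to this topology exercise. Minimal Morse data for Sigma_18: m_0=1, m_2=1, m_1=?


A perfect Morse function has m_k = b_k.
For Sigma_18: b_0=1, b_1=2g=36, b_2=1.
Saddles m_1 = 2g = 36

36


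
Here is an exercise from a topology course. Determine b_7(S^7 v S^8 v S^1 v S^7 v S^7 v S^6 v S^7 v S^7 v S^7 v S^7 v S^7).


For a wedge of spheres, H_k (k>0) is free on one generator per sphere of dimension k.
Spheres of dimension 7: count = 8.
b_7 = 8

8


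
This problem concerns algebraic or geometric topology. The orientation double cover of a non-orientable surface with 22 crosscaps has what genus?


chi(N_22) = 2 - 22 = -20.
Double cover: chi(Sigma_g) = 2 * chi(N_22) = 2*(-20) = -40.
2 - 2g = -40, so g = (2 - (-40))/2 = 42/2 = 21

21


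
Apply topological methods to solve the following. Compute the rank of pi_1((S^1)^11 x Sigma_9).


pi_1(A x B) = pi_1(A) x pi_1(B); rank of abelianization = b_1.
b_1(T^11) = 11, b_1(Sigma_9) = 2*9 = 18.
b_1(product) = 11 + 18 = 29

29


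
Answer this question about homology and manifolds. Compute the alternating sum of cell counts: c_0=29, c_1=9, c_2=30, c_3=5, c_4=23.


chi = sum_k (-1)^k c_k.
= (-1)^0*29 + (-1)^1*9 + (-1)^2*30 + (-1)^3*5 + (-1)^4*23
= (29) + (-9) + (30) + (-5) + (23)
= 68

68


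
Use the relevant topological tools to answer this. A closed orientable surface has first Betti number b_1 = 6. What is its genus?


For a closed orientable surface: b_1 = 2g.
6 = 2g
g = 6 / 2 = 3

3


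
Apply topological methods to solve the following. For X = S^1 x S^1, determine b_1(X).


Each S^d has Poincare polynomial 1 + t^d.
The product S^1 x S^1 has Poincare polynomial prod(1+t^d_i).
Expanding: b_0=1, b_1=2, b_2=1.
b_1 = 2

2


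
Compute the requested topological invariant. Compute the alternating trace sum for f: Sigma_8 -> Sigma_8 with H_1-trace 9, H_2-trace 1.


L(f) = tr(f_0*) - tr(f_1*) + tr(f_2*).
= 1 - (9) + (1)
= -7

-7


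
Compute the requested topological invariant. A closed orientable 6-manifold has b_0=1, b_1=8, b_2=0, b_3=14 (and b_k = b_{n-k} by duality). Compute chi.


By Poincare duality b_k = b_{6-k}, so full Betti numbers: b_0=1, b_1=8, b_2=0, b_3=14, b_4=0, b_5=8, b_6=1.
chi = sum (-1)^k b_k = -28

-28


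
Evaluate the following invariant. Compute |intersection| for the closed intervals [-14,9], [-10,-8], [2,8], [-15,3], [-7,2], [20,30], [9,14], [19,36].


Intersection = [max(a_i), min(b_i)] = [20, -8].
Since 20 > -8, the intersection is empty.
Length = 0

0


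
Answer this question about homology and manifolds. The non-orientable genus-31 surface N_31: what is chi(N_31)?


For a non-orientable closed surface with k crosscaps: chi = 2 - k.
Here k = 31.
chi = 2 - 31 = -29

-29


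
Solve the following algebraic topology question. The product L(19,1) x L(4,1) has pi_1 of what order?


pi_1(X x Y) = pi_1(X) x pi_1(Y).
pi_1(L(19,1)) = Z/19, pi_1(L(4,1)) = Z/4.
|Z/19 x Z/4| = 19 * 4 = 76

76


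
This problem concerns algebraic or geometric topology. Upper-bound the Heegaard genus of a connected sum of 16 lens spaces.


Heegaard genus satisfies g(A#B) <= g(A) + g(B).
Each lens space has g = 1.
Upper bound: 16 * 1 = 16

16


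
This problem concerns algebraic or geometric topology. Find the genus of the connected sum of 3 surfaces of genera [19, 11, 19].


Genus is additive under connected sum of orientable surfaces.
g = 19 + 11 + 19 = 49

49


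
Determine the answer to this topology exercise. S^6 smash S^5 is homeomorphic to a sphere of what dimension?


S^m ^ S^n = S^{m+n}.
k = 6 + 5 = 11

11


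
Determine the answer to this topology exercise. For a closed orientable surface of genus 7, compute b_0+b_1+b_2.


For Sigma_7: b_0 = 1, b_1 = 2g = 14, b_2 = 1.
Total = 1 + 14 + 1 = 16

16


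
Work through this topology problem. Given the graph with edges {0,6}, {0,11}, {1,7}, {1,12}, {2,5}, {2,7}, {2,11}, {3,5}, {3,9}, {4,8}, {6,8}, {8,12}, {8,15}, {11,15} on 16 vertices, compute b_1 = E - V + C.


b_1 = E - V + (number of components).
E = 14, V = 16, components = 4.
b_1 = 14 - 16 + 4 = 2

2


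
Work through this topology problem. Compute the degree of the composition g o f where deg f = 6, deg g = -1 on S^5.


Degree is multiplicative under composition: deg(g o f) = deg(g) * deg(f).
= -1 * 6 = -6

-6


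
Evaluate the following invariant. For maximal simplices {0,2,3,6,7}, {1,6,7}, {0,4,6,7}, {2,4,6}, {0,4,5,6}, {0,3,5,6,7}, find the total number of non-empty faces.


Each maximal simplex on m vertices has 2^m - 1 nonempty faces.
Take the union (dedupe shared faces).
Total distinct faces = 65

65


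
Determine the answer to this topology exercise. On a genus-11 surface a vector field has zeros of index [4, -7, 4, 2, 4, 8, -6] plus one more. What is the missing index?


Poincare-Hopf: sum of indices = chi(M).
chi(Sigma_11) = 2 - 2*11 = -20.
Sum of known indices = 9.
x = chi - (sum known) = -20 - (9) = -29

-29


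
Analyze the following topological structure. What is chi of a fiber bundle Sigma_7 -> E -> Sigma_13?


For a fiber bundle F -> E -> B (with CW structure): chi(E) = chi(B) * chi(F).
chi(Sigma_13) = -24, chi(Sigma_7) = -12.
chi(E) = (-24) * (-12) = 288

288


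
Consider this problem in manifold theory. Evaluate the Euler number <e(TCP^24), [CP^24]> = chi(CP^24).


For any closed oriented manifold, <e(TM),[M]> = chi(M).
chi(CP^24) = 24+1 = 25

25


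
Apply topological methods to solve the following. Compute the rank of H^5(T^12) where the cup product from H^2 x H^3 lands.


Cup product: H^p x H^q -> H^{p+q}; here p+q = 2+3 = 5.
rank H^k(T^n) = C(n,k).
C(12,5) = 792

792


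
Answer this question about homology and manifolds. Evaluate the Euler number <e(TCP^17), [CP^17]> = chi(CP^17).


For any closed oriented manifold, <e(TM),[M]> = chi(M).
chi(CP^17) = 17+1 = 18

18


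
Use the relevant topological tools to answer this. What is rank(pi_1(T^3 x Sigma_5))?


pi_1(A x B) = pi_1(A) x pi_1(B); rank of abelianization = b_1.
b_1(T^3) = 3, b_1(Sigma_5) = 2*5 = 10.
b_1(product) = 3 + 10 = 13

13


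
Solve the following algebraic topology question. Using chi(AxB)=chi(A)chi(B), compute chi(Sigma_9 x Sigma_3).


chi(Sigma_9) = 2 - 2*9 = -16
chi(Sigma_3) = 2 - 2*3 = -4
chi(product) = (-16) * (-4) = 64

64


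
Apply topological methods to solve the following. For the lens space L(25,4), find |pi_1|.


pi_1(L(p,q)) = Z/pZ for any q coprime to p.
|pi_1(L(25,4))| = 25

25


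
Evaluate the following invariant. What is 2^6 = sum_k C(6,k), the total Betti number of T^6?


b_k(T^6) = C(6,k), so the sum over k is sum_k C(6,k) = 2^6.
Total = 2^6 = 64

64


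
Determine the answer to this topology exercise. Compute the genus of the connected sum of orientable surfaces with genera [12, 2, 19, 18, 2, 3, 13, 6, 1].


Genus is additive under connected sum of orientable surfaces.
g = 12 + 2 + 19 + 18 + 2 + 3 + 13 + 6 + 1 = 76

76


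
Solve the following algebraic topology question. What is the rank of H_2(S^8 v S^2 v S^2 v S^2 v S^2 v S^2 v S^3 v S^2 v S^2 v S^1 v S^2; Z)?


For a wedge of spheres, H_k (k>0) is free on one generator per sphere of dimension k.
Spheres of dimension 2: count = 8.
b_2 = 8

8


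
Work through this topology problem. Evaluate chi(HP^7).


HP^7 has one cell in each dimension 0, 4, ..., 4*7 (7+1 cells, all even-dim).
chi = 7 + 1 = 8

8


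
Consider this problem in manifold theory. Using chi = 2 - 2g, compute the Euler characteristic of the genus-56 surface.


For a closed orientable surface of genus g: chi = 2 - 2g.
Here g = 56.
chi = 2 - 2*56 = 2 - 112 = -110

-110


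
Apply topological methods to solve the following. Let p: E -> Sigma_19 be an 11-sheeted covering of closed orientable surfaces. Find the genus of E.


For an n-sheeted cover: chi(E) = n * chi(B).
chi(Sigma_19) = 2 - 2*19 = -36.
chi(E) = 11 * (-36) = -396.
genus(E) = (2 - chi(E))/2 = (2 - (-396))/2 = 398/2 = 199

199


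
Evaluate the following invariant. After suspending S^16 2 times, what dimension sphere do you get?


Each suspension raises dimension by 1: Sigma S^n = S^{n+1}.
Sigma^2 S^16 = S^{16+2} = S^18

18


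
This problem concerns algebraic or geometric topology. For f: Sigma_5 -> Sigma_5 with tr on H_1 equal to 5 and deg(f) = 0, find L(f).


L(f) = tr(f_0*) - tr(f_1*) + tr(f_2*).
= 1 - (5) + (0)
= -4

-4


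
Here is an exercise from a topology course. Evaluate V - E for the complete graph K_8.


K_8: V = 8, E = C(8,2) = 28.
chi = V - E = 8 - 28 = -20

-20


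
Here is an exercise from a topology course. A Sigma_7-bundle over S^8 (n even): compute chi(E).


chi(S^8) = 2 (n even), chi(Sigma_7) = 2 - 2*7 = -12.
chi(E) = 2 * (-12) = -24

-24


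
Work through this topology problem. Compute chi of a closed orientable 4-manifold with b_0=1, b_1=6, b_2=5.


By Poincare duality b_k = b_{4-k}, so full Betti numbers: b_0=1, b_1=6, b_2=5, b_3=6, b_4=1.
chi = sum (-1)^k b_k = -5

-5


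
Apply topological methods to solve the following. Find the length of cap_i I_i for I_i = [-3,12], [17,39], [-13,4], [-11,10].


Intersection = [max(a_i), min(b_i)] = [17, 4].
Since 17 > 4, the intersection is empty.
Length = 0

0


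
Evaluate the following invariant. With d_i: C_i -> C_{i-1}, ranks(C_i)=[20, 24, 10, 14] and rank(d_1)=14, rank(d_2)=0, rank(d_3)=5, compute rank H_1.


rank H_k = rank(ker d_k) - rank(im d_{k+1}).
rank(ker d_1) = rank(C_1) - rank(d_1) = 24 - 14 = 10.
rank(im d_{1+1}) = 0.
rank H_1 = 10 - 0 = 10

10


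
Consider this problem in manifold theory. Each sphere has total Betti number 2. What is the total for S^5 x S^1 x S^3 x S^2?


Total Betti number is multiplicative under products.
Each S^d (d>=1) has total Betti number 2.
There are 4 sphere factors.
Total = 2^4 = 16

16


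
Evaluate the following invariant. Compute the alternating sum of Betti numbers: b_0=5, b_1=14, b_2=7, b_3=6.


chi = sum_k (-1)^k b_k.
= (5) + (-14) + (7) + (-6)
= -8

-8


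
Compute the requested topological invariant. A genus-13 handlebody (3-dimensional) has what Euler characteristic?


A genus-g handlebody deformation retracts to a wedge of g circles.
chi(vee_g S^1) = 1 - g.
chi(H_13) = 1 - 13 = -12

-12


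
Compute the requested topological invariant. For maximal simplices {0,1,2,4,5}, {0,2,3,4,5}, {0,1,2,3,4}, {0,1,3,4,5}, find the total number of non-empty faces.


Each maximal simplex on m vertices has 2^m - 1 nonempty faces.
Take the union (dedupe shared faces).
Total distinct faces = 59

59


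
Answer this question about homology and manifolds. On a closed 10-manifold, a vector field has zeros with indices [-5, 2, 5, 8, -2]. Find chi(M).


Poincare-Hopf: chi(M) = sum of indices of zeros.
chi = (-5) + (2) + (5) + (8) + (-2) = 8

8


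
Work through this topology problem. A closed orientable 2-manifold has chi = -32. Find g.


chi = 2 - 2g for closed orientable surfaces.
-32 = 2 - 2g
2g = 2 - (-32) = 34
g = 17

17


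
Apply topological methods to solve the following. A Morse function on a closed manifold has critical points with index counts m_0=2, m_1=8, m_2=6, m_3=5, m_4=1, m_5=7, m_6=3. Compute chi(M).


Morse theory: chi(M) = sum_k (-1)^k m_k where m_k = #(index-k critical points).
= (2) + (-8) + (6) + (-5) + (1) + (-7) + (3) = -8

-8


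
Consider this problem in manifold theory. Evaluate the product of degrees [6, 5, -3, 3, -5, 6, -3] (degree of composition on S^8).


Degree is multiplicative: deg(composition) = product of degrees.
= (6) * (5) * (-3) * (3) * (-5) * (6) * (-3) = -24300

-24300


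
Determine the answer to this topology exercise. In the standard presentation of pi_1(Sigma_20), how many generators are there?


Standard presentation: pi_1(Sigma_g) = <a_1,b_1,...,a_g,b_g | [a_1,b_1]...[a_g,b_g] = 1>.
Number of generators = 2g = 2*20 = 40

40


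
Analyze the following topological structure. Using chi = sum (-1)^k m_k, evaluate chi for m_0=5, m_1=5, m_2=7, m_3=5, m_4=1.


Morse theory: chi(M) = sum_k (-1)^k m_k where m_k = #(index-k critical points).
= (5) + (-5) + (7) + (-5) + (1) = 3

3


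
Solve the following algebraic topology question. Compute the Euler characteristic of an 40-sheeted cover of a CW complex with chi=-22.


For a finite covering: chi(E) = (number of sheets) * chi(B).
chi(E) = 40 * (-22) = -880

-880


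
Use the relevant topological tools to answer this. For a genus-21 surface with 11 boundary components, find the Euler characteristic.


For a compact orientable surface with genus g and b boundary components: chi = 2 - 2g - b.
chi = 2 - 2*21 - 11 = 2 - 42 - 11 = -51

-51


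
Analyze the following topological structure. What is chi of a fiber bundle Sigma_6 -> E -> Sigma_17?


For a fiber bundle F -> E -> B (with CW structure): chi(E) = chi(B) * chi(F).
chi(Sigma_17) = -32, chi(Sigma_6) = -10.
chi(E) = (-32) * (-10) = 320

320


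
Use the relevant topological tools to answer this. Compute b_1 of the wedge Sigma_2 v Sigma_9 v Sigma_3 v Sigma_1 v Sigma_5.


For a wedge X v Y: reduced H_k(X v Y) = H_k(X) + H_k(Y).
Each Sigma_g contributes b_1 = 2g.
b_1 = 4 + 18 + 6 + 2 + 10 = 40

40


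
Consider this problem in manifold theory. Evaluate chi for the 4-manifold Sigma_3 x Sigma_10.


chi(Sigma_3) = 2 - 2*3 = -4
chi(Sigma_10) = 2 - 2*10 = -18
chi(product) = (-4) * (-18) = 72

72


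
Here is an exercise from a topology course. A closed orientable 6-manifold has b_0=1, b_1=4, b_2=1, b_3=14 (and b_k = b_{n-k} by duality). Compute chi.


By Poincare duality b_k = b_{6-k}, so full Betti numbers: b_0=1, b_1=4, b_2=1, b_3=14, b_4=1, b_5=4, b_6=1.
chi = sum (-1)^k b_k = -18

-18


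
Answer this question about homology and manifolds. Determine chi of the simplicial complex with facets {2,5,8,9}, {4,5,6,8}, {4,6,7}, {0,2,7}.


Enumerate all faces; f-vector: f_0=8, f_1=16, f_2=10, f_3=2.
chi = sum (-1)^k f_k = 0

0


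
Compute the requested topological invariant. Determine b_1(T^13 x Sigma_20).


pi_1(A x B) = pi_1(A) x pi_1(B); rank of abelianization = b_1.
b_1(T^13) = 13, b_1(Sigma_20) = 2*20 = 40.
b_1(product) = 13 + 40 = 53

53


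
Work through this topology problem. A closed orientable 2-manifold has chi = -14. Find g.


chi = 2 - 2g for closed orientable surfaces.
-14 = 2 - 2g
2g = 2 - (-14) = 16
g = 8

8


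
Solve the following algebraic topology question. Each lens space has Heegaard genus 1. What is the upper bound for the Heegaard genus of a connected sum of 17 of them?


Heegaard genus satisfies g(A#B) <= g(A) + g(B).
Each lens space has g = 1.
Upper bound: 17 * 1 = 17

17


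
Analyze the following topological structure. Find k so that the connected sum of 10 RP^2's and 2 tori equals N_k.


Since a >= 1, the sum is non-orientable; each T^2 can be replaced by RP^2 # RP^2 (since T^2#RP^2 = 3RP^2).
Total crosscaps k = 10 + 2*2 = 14.
Check via chi: chi = 10*1 + 2*0 - (10+2-1)*2 = -12 = 2 - k = -12. Consistent.

14


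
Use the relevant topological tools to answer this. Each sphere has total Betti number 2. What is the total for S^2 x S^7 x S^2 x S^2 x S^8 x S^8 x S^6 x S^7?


Total Betti number is multiplicative under products.
Each S^d (d>=1) has total Betti number 2.
There are 8 sphere factors.
Total = 2^8 = 256

256


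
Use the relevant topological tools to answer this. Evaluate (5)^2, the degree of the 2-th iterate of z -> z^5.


deg(f) = 5. Degree is multiplicative: deg(f^2) = (deg f)^2.
deg(f^2) = (5)^2 = 25

25


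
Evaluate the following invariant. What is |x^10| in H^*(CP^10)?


|x| = 2 in H^*(CP^n).
|x^10| = 10 * |x| = 10 * 2 = 20

20


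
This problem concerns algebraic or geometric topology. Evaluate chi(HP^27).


HP^27 has one cell in each dimension 0, 4, ..., 4*27 (27+1 cells, all even-dim).
chi = 27 + 1 = 28

28


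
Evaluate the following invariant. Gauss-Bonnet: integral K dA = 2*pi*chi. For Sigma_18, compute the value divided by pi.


Gauss-Bonnet: integral K dA = 2*pi*chi(M).
chi(Sigma_18) = 2 - 2*18 = -34.
(integral K dA)/pi = 2*chi = 2*(-34) = -68

-68


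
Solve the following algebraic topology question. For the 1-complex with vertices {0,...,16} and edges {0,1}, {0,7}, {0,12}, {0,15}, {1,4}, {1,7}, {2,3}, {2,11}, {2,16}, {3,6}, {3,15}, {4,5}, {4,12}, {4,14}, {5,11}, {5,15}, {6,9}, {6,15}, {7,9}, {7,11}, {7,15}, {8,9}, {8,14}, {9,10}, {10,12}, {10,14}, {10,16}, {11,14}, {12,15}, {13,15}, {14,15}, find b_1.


b_1 = E - V + (number of components).
E = 31, V = 17, components = 1.
b_1 = 31 - 17 + 1 = 15

15


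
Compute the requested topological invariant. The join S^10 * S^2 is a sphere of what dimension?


Join of spheres: S^m * S^n = S^{m+n+1}.
dim = 10 + 2 + 1 = 13

13


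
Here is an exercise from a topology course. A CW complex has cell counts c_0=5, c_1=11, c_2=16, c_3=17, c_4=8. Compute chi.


chi = sum_k (-1)^k c_k.
= (-1)^0*5 + (-1)^1*11 + (-1)^2*16 + (-1)^3*17 + (-1)^4*8
= (5) + (-11) + (16) + (-17) + (8)
= 1

1


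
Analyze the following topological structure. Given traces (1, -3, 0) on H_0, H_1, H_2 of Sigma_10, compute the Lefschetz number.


L(f) = tr(f_0*) - tr(f_1*) + tr(f_2*).
= 1 - (-3) + (0)
= 4

4


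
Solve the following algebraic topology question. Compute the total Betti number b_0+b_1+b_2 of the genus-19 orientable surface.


For Sigma_19: b_0 = 1, b_1 = 2g = 38, b_2 = 1.
Total = 1 + 38 + 1 = 40

40


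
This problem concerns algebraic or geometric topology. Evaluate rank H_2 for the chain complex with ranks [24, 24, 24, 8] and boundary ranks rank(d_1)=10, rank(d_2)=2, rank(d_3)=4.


rank H_k = rank(ker d_k) - rank(im d_{k+1}).
rank(ker d_2) = rank(C_2) - rank(d_2) = 24 - 2 = 22.
rank(im d_{2+1}) = 4.
rank H_2 = 22 - 4 = 18

18


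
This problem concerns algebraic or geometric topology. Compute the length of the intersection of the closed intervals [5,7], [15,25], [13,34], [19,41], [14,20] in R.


Intersection = [max(a_i), min(b_i)] = [19, 7].
Since 19 > 7, the intersection is empty.
Length = 0

0


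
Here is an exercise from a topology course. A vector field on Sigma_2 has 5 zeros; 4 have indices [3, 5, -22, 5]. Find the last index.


Poincare-Hopf: sum of indices = chi(M).
chi(Sigma_2) = 2 - 2*2 = -2.
Sum of known indices = -9.
x = chi - (sum known) = -2 - (-9) = 7

7


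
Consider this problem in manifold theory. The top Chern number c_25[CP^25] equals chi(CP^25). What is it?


For any closed oriented manifold, <e(TM),[M]> = chi(M).
chi(CP^25) = 25+1 = 26

26


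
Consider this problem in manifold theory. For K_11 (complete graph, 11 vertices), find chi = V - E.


K_11: V = 11, E = C(11,2) = 55.
chi = V - E = 11 - 55 = -44

-44


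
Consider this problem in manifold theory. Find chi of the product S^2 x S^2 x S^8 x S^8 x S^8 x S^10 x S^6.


chi is multiplicative: chi(X x Y) = chi(X) chi(Y).
Each even-dim sphere has chi = 2. There are 7 factors.
chi = 2^7 = 128

128


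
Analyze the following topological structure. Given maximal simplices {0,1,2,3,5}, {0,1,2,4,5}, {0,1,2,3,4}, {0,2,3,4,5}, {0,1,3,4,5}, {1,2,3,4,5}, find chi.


Enumerate all faces; f-vector: f_0=6, f_1=15, f_2=20, f_3=15, f_4=6.
chi = sum (-1)^k f_k = 2

2


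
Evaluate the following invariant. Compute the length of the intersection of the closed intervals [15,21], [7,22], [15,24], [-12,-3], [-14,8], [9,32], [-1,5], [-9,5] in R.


Intersection = [max(a_i), min(b_i)] = [15, -3].
Since 15 > -3, the intersection is empty.
Length = 0

0


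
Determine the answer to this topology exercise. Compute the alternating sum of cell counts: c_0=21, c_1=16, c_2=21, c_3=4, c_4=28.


chi = sum_k (-1)^k c_k.
= (-1)^0*21 + (-1)^1*16 + (-1)^2*21 + (-1)^3*4 + (-1)^4*28
= (21) + (-16) + (21) + (-4) + (28)
= 50

50


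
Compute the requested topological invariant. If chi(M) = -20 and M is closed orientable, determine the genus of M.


chi = 2 - 2g for closed orientable surfaces.
-20 = 2 - 2g
2g = 2 - (-20) = 22
g = 11

11


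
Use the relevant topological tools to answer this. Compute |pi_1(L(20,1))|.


pi_1(L(p,q)) = Z/pZ for any q coprime to p.
|pi_1(L(20,1))| = 20

20


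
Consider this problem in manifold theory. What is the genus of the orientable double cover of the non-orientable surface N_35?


chi(N_35) = 2 - 35 = -33.
Double cover: chi(Sigma_g) = 2 * chi(N_35) = 2*(-33) = -66.
2 - 2g = -66, so g = (2 - (-66))/2 = 68/2 = 34

34


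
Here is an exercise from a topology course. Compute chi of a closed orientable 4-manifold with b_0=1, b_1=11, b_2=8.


By Poincare duality b_k = b_{4-k}, so full Betti numbers: b_0=1, b_1=11, b_2=8, b_3=11, b_4=1.
chi = sum (-1)^k b_k = -12

-12


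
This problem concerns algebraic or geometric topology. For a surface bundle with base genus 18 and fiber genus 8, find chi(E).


For a fiber bundle F -> E -> B (with CW structure): chi(E) = chi(B) * chi(F).
chi(Sigma_18) = -34, chi(Sigma_8) = -14.
chi(E) = (-34) * (-14) = 476

476


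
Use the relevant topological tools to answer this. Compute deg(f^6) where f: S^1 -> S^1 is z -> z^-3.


deg(f) = -3. Degree is multiplicative: deg(f^6) = (deg f)^6.
deg(f^6) = (-3)^6 = 729

729


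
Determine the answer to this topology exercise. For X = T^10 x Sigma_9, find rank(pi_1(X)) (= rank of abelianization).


pi_1(A x B) = pi_1(A) x pi_1(B); rank of abelianization = b_1.
b_1(T^10) = 10, b_1(Sigma_9) = 2*9 = 18.
b_1(product) = 10 + 18 = 28

28


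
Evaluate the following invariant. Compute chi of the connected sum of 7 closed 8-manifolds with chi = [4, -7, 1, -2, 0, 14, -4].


For n-manifolds: chi(A#B) = chi(A) + chi(B) - chi(S^8).
chi(S^8) = 1 + (-1)^8 = 2.
chi(#) = (sum chi_i) - (7-1)*chi(S^8) = 6 - 6*2 = -6

-6


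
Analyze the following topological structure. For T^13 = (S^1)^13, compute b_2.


By the Kunneth formula, b_k(T^n) = C(n,k).
b_2(T^13) = C(13,2).
C(13,2) = 13!/(2!*11!) = 78

78


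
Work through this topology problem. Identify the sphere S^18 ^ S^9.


S^m ^ S^n = S^{m+n}.
k = 18 + 9 = 27

27


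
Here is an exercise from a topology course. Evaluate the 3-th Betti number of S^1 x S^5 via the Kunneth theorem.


Each S^d has Poincare polynomial 1 + t^d.
The product S^1 x S^5 has Poincare polynomial prod(1+t^d_i).
Expanding: b_0=1, b_1=1, b_5=1, b_6=1.
b_3 = 0

0


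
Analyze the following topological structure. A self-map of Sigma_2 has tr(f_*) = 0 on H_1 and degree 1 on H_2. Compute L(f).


L(f) = tr(f_0*) - tr(f_1*) + tr(f_2*).
= 1 - (0) + (1)
= 2

2


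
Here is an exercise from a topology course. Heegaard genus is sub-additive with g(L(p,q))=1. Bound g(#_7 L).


Heegaard genus satisfies g(A#B) <= g(A) + g(B).
Each lens space has g = 1.
Upper bound: 7 * 1 = 7

7


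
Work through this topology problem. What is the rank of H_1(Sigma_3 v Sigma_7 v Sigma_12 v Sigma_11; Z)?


For a wedge X v Y: reduced H_k(X v Y) = H_k(X) + H_k(Y).
Each Sigma_g contributes b_1 = 2g.
b_1 = 6 + 14 + 24 + 22 = 66

66


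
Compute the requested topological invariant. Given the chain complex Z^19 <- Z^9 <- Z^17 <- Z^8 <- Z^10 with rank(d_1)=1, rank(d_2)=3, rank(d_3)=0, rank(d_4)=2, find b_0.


rank H_k = rank(ker d_k) - rank(im d_{k+1}).
rank(ker d_0) = rank(C_0) - rank(d_0) = 19 - 0 = 19.
rank(im d_{0+1}) = 1.
rank H_0 = 19 - 1 = 18

18


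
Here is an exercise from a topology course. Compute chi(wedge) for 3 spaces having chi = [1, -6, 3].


chi(A v B) = chi(A) + chi(B) - 1 (one point identified).
For 3 spaces: chi = (sum chi_i) - (3 - 1).
sum = -2; chi = -2 - 2 = -4

-4


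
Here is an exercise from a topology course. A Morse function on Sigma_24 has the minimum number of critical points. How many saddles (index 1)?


A perfect Morse function has m_k = b_k.
For Sigma_24: b_0=1, b_1=2g=48, b_2=1.
Saddles m_1 = 2g = 48

48


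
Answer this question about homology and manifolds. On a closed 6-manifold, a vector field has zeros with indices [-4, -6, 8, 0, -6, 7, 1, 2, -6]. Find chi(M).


Poincare-Hopf: chi(M) = sum of indices of zeros.
chi = (-4) + (-6) + (8) + (0) + (-6) + (7) + (1) + (2) + (-6) = -4

-4


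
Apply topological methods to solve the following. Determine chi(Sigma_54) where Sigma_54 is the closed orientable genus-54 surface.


For a closed orientable surface of genus g: chi = 2 - 2g.
Here g = 54.
chi = 2 - 2*54 = 2 - 108 = -106

-106


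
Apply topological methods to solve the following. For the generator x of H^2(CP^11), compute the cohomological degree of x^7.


|x| = 2 in H^*(CP^n).
|x^7| = 7 * |x| = 7 * 2 = 14

14


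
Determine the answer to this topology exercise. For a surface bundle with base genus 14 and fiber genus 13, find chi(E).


For a fiber bundle F -> E -> B (with CW structure): chi(E) = chi(B) * chi(F).
chi(Sigma_14) = -26, chi(Sigma_13) = -24.
chi(E) = (-26) * (-24) = 624

624


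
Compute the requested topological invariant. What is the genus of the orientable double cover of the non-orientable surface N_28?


chi(N_28) = 2 - 28 = -26.
Double cover: chi(Sigma_g) = 2 * chi(N_28) = 2*(-26) = -52.
2 - 2g = -52, so g = (2 - (-52))/2 = 54/2 = 27

27


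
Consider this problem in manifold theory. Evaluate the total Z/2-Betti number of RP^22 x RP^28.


dim H^*(RP^n; Z/2) = n+1 (one Z/2 in each degree 0..n).
Total Betti number is multiplicative.
Total = (22+1) * (28+1) = 23 * 29 = 667

667


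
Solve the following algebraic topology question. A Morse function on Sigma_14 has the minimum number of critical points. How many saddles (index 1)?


A perfect Morse function has m_k = b_k.
For Sigma_14: b_0=1, b_1=2g=28, b_2=1.
Saddles m_1 = 2g = 28

28


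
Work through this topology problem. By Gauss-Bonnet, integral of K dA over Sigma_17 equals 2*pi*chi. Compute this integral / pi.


Gauss-Bonnet: integral K dA = 2*pi*chi(M).
chi(Sigma_17) = 2 - 2*17 = -32.
(integral K dA)/pi = 2*chi = 2*(-32) = -64

-64


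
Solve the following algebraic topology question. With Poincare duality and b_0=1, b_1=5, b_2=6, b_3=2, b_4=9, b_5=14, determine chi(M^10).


By Poincare duality b_k = b_{10-k}, so full Betti numbers: b_0=1, b_1=5, b_2=6, b_3=2, b_4=9, b_5=14, b_6=9, b_7=2, b_8=6, b_9=5, b_10=1.
chi = sum (-1)^k b_k = 4

4
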